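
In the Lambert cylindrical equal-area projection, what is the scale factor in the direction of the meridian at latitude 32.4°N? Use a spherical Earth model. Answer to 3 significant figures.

0.844

The Lambert cylindrical equal-area projection is the cylindrical equal-area projection with its standard parallel at the equator (φ₀ = 0). A cylindrical equal-area projection with standard parallel φ₀ has meridian scale h = cos φ / cos φ₀ and parallel scale k = cos φ₀ / cos φ (so areas are preserved, h·k = 1).
h = cos 32.4° / cos 0° = 0.8443/1.000 = 0.8443.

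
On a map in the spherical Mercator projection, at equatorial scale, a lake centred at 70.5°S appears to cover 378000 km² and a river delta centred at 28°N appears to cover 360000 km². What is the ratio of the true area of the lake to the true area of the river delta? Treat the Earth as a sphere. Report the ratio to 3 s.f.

0.150

Mercator's areal exaggeration is sec²φ; hence true area = (apparent area) · cos²φ.
True area of lake: 378000 × cos²(70.5°) = 378000 × 0.1114 = 42120 km².
True area of river delta: 360000 × cos²(28°) = 360000 × 0.7796 = 280700 km².
Ratio = 42120 / 280700 ≈ 0.150.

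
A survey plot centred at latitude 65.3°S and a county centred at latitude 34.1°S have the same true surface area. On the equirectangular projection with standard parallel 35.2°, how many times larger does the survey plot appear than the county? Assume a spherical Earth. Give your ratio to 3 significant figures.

In the equirectangular projection with standard parallel φ₀ = 35.2° (x = Rλ cos φ₀, y = Rφ), meridians are true-scale (h = 1) and the parallel scale is k = cos φ₀ / cos φ.
Areal scale at 65.3°: h·k = 1.000 × 1.956 = 1.956.
Areal scale at 34.1°: h·k = 1.000 × 0.9868 = 0.9868.
Ratio = 1.956/0.9868 ≈ 1.98.

1.98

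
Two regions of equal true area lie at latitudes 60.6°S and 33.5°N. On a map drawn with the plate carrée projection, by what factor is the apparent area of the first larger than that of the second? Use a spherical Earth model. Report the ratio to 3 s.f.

For the equirectangular projection with φ₀ = 0 (plate carrée), h = 1 along meridians and k = sec φ along parallels.
Areal scale at 60.6°: h·k = 1.000 × 2.037 = 2.037.
Areal scale at 33.5°: h·k = 1.000 × 1.199 = 1.199.
Ratio = 2.037/1.199 ≈ 1.70.

1.70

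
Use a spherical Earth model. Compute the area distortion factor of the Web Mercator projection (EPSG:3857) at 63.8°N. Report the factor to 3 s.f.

For Mercator, h = k = sec φ (a conformal cylindrical projection has a single point scale, 1/cos φ).
Areal scale = k² = sec²φ = 1/cos²(63.8°) = 1/0.4415² = 5.130.

5.13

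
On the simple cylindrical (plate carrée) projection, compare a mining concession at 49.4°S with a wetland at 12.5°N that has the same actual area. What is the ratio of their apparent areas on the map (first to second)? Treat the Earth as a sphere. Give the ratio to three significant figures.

Plate carrée maps x = Rλ, y = Rφ. The meridian scale is h = 1 and the parallel scale is k = 1/cos φ = sec φ.
Areal scale at 49.4°: h·k = 1.000 × 1.537 = 1.537.
Areal scale at 12.5°: h·k = 1.000 × 1.024 = 1.024.
Ratio = 1.537/1.024 ≈ 1.50.

1.50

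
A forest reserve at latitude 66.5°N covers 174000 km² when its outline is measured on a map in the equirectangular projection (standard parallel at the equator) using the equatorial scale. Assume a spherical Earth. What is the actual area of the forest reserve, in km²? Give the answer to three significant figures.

69400 km²

Plate carrée maps x = Rλ, y = Rφ. The meridian scale is h = 1 and the parallel scale is k = 1/cos φ = sec φ.
Areal scale = h·k = 1 × sec φ; at 66.5°, h = 1.000, k = 2.508, so h·k = 2.508.
True area = apparent / (areal scale) = 174000 / 2.508 ≈ 69400 km².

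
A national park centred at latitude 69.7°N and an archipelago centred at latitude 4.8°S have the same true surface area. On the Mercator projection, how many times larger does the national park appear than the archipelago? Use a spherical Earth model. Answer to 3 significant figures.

Mercator areal scale is sec²φ.
At 69.7°: sec²(69.7°) = 1/0.3469² = 8.308.
At 4.8°: sec²(4.8°) = 1/0.9965² = 1.007.
Ratio = 8.308/1.007 = cos²(4.8°)/cos²(69.7°) ≈ 8.25.

8.25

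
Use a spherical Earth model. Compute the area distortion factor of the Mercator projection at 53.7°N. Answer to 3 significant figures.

Mercator is conformal, so the point scale is isotropic: h = k = sec φ = 1/cos φ.
Areal scale = k² = sec²φ = 1/cos²(53.7°) = 1/0.5920² = 2.853.

2.85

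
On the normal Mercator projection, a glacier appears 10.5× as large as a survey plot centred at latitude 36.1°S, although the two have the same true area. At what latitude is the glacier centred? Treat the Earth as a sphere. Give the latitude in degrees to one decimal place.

Mercator areal scale is sec²φ, so apparent-area ratio = sec²φ₁ / sec²φ₂ = cos²φ₂ / cos²φ₁.
cos²φ₂ / cos²φ₁ = 10.5  ⇒  cos φ₁ = cos 36.1° / √10.5 = 0.8080/3.240 = 0.2494.
φ₁ = arccos(0.2494) ≈ 75.6°.

75.6°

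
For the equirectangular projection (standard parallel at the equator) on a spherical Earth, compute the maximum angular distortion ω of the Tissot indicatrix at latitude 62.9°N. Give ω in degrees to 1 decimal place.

43.9°

For the equirectangular projection with φ₀ = 0 (plate carrée), h = 1 along meridians and k = sec φ along parallels.
At 62.9°: h = 1.000, k = 2.195; principal scales a = 2.195, b = 1.000.
sin(ω/2) = (a − b)/(a + b) = 1.195/3.195 = 0.3741, so ω = 2 arcsin(0.3741) ≈ 43.9°.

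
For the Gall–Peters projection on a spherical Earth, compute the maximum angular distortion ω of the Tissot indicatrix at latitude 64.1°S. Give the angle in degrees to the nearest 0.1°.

Gall–Peters is a cylindrical equal-area projection with standard parallels at ±45°. For cylindrical equal-area with standard parallel φ₀, h = cos φ / cos φ₀ and k = cos φ₀ / cos φ, so h·k = 1.
At 64.1°: h = 0.6177, k = 1.619; principal scales a = 1.619, b = 0.6177.
sin(ω/2) = (a − b)/(a + b) = 1.001/2.237 = 0.4476, so ω = 2 arcsin(0.4476) ≈ 53.2°.

53.2°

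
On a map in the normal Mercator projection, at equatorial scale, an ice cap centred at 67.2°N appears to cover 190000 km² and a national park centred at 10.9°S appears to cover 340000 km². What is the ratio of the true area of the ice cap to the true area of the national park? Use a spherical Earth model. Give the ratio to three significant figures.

0.0870

Since Mercator area scale is 1/cos²φ, the true area equals the apparent area multiplied by cos²φ.
True area of ice cap: 190000 × cos²(67.2°) = 190000 × 0.1502 = 28530 km².
True area of national park: 340000 × cos²(10.9°) = 340000 × 0.9642 = 327800 km².
Ratio = 28530 / 327800 ≈ 0.0870.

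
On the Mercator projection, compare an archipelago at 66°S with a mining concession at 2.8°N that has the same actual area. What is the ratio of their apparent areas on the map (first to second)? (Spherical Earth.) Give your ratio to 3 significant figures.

6.03

On Mercator, area is exaggerated by sec²φ = 1/cos²φ.
At 66°: sec²(66°) = 1/0.4067² = 6.045.
At 2.8°: sec²(2.8°) = 1/0.9988² = 1.002.
Ratio = 6.045/1.002 = cos²(2.8°)/cos²(66°) ≈ 6.03.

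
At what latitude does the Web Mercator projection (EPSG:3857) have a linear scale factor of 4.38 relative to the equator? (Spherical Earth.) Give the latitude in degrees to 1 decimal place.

76.8°

Mercator scale is k = sec φ = 1/cos φ.
1/cos φ = 4.38  ⇒  cos φ = 0.2283  ⇒  φ = arccos(0.2283) ≈ 76.8°.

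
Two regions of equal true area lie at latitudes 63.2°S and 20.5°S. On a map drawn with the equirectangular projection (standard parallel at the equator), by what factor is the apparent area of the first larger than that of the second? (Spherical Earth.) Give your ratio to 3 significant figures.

2.08

In the plate carrée (x = Rλ, y = Rφ), meridians are true-scale (h = 1) and parallels are stretched by k = sec φ.
Areal scale at 63.2°: h·k = 1.000 × 2.218 = 2.218.
Areal scale at 20.5°: h·k = 1.000 × 1.068 = 1.068.
Ratio = 2.218/1.068 ≈ 2.08.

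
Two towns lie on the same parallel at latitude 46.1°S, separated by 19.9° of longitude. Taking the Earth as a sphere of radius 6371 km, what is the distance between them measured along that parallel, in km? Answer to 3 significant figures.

Arc length along a parallel = R cos φ · Δλ (with Δλ in radians).
= 6371 × cos 46.1° × (19.9° × π/180) = 6371 × 0.6934 × 0.3473 ≈ 1530 km.

1530 km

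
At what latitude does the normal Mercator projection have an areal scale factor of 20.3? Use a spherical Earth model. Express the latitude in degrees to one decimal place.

77.2°

Mercator areal scale is sec²φ.
sec²φ = 20.3  ⇒  cos²φ = 0.04926  ⇒  cos φ = 0.2219.
φ = arccos(0.2219) ≈ 77.2°.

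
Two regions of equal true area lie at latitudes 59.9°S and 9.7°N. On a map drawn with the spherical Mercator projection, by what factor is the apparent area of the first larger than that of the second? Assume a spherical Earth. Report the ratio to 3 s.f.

3.86

On Mercator, area is exaggerated by sec²φ = 1/cos²φ.
At 59.9°: sec²(59.9°) = 1/0.5015² = 3.976.
At 9.7°: sec²(9.7°) = 1/0.9857² = 1.029.
Ratio = 3.976/1.029 = cos²(9.7°)/cos²(59.9°) ≈ 3.86.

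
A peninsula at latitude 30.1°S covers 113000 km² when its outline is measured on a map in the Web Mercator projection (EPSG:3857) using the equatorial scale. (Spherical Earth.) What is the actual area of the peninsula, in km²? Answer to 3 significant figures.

84600 km²

For Mercator, h = k = sec φ (a conformal cylindrical projection has a single point scale, 1/cos φ).
Areal scale = k² = sec²φ = 1/cos²(30.1°) = 1/0.8652² = 1.336.
True area = apparent / (areal scale) = 113000 / 1.336 ≈ 84600 km².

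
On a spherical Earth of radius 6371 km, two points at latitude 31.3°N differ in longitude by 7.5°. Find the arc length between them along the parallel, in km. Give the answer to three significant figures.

713 km

Arc length along a parallel = R cos φ · Δλ (with Δλ in radians).
= 6371 × cos 31.3° × (7.5° × π/180) = 6371 × 0.8545 × 0.1309 ≈ 713 km.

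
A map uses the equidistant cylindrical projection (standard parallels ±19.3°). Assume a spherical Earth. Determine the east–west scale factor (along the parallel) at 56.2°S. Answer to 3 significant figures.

1.70

With standard parallel φ₀ = 19.3°, the equirectangular projection gives x = Rλ cos φ₀, y = Rφ, so h = 1 and k = cos 19.3° / cos φ.
k = cos 19.3° / cos 56.2° = 0.9438/0.5563 = 1.697.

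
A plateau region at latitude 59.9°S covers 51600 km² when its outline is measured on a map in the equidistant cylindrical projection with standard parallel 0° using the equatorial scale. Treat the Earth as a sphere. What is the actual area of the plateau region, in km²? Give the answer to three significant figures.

In the plate carrée (x = Rλ, y = Rφ), meridians are true-scale (h = 1) and parallels are stretched by k = sec φ.
Areal scale = h·k = 1 × sec φ; at 59.9°, h = 1.000, k = 1.994, so h·k = 1.994.
True area = apparent / (areal scale) = 51600 / 1.994 ≈ 25900 km².

25900 km²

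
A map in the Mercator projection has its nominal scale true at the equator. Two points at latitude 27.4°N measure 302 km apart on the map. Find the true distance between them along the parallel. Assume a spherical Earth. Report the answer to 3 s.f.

Mercator is conformal, so the point scale is isotropic: h = k = sec φ = 1/cos φ.
Along the parallel at 27.4°, map distances are exaggerated by k = sec 27.4° = 1.126.
True distance = 302 / 1.126 = 302 × cos 27.4° ≈ 268 km.

268 km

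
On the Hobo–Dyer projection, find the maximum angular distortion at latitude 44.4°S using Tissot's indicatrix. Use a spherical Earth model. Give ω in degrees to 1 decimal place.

The Hobo–Dyer projection is cylindrical equal-area with φ₀ = 37.5°. A cylindrical equal-area projection with standard parallel φ₀ has meridian scale h = cos φ / cos φ₀ and parallel scale k = cos φ₀ / cos φ (so areas are preserved, h·k = 1).
At 44.4°: h = 0.9006, k = 1.110; principal scales a = 1.110, b = 0.9006.
sin(ω/2) = (a − b)/(a + b) = 0.2098/2.011 = 0.1043, so ω = 2 arcsin(0.1043) ≈ 12.0°.

12.0°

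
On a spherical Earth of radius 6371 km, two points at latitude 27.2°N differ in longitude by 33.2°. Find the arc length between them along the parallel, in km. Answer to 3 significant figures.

3280 km

Arc length along a parallel = R cos φ · Δλ (with Δλ in radians).
= 6371 × cos 27.2° × (33.2° × π/180) = 6371 × 0.8894 × 0.5794 ≈ 3280 km.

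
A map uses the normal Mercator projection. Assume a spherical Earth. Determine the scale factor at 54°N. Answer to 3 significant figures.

1.70

For Mercator, h = k = sec φ (a conformal cylindrical projection has a single point scale, 1/cos φ).
k = 1/cos 54° = 1/0.5878 = 1.701.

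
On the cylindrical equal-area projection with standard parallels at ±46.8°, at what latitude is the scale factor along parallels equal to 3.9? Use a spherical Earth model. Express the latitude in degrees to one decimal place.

A cylindrical equal-area projection with standard parallel φ₀ has meridian scale h = cos φ / cos φ₀ and parallel scale k = cos φ₀ / cos φ (so areas are preserved, h·k = 1).
k = cos φ₀ / cos φ = 3.9  ⇒  cos φ = cos 46.8° / 3.9 = 0.1755.
φ = arccos(0.1755) ≈ 79.9°.

79.9°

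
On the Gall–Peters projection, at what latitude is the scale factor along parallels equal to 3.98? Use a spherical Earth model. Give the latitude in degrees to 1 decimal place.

79.8°

The Gall–Peters projection is cylindrical equal-area with φ₀ = 45°. A cylindrical equal-area projection with standard parallel φ₀ has meridian scale h = cos φ / cos φ₀ and parallel scale k = cos φ₀ / cos φ (so areas are preserved, h·k = 1).
k = cos φ₀ / cos φ = 3.98  ⇒  cos φ = cos 45° / 3.98 = 0.1777.
φ = arccos(0.1777) ≈ 79.8°.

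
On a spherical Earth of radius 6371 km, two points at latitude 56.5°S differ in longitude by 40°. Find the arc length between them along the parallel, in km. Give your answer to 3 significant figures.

Arc length along a parallel = R cos φ · Δλ (with Δλ in radians).
= 6371 × cos 56.5° × (40° × π/180) = 6371 × 0.5519 × 0.6981 ≈ 2450 km.

2450 km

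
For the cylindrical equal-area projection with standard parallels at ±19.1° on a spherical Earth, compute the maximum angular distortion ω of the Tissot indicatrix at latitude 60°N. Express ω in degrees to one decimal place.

Cylindrical equal-area (φ₀ = 19.1°): h = cos φ / cos 19.1° along meridians, k = cos 19.1° / cos φ along parallels; h·k = 1.
At 60°: h = 0.5291, k = 1.890; principal scales a = 1.890, b = 0.5291.
sin(ω/2) = (a − b)/(a + b) = 1.361/2.419 = 0.5625, so ω = 2 arcsin(0.5625) ≈ 68.5°.

68.5°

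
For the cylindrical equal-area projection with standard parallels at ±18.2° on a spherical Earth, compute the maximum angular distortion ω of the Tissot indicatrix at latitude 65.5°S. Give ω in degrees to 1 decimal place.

Cylindrical equal-area (φ₀ = 18.2°): h = cos φ / cos 18.2° along meridians, k = cos 18.2° / cos φ along parallels; h·k = 1.
At 65.5°: h = 0.4365, k = 2.291; principal scales a = 2.291, b = 0.4365.
sin(ω/2) = (a − b)/(a + b) = 1.854/2.727 = 0.6799, so ω = 2 arcsin(0.6799) ≈ 85.7°.

85.7°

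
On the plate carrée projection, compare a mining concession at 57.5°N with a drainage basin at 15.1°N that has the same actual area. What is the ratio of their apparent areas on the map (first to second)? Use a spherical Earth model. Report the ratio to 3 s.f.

1.80

In the plate carrée (x = Rλ, y = Rφ), meridians are true-scale (h = 1) and parallels are stretched by k = sec φ.
Areal scale at 57.5°: h·k = 1.000 × 1.861 = 1.861.
Areal scale at 15.1°: h·k = 1.000 × 1.036 = 1.036.
Ratio = 1.861/1.036 ≈ 1.80.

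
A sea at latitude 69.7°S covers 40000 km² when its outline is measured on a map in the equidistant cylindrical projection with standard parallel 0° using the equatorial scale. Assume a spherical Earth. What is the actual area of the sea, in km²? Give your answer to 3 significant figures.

Plate carrée maps x = Rλ, y = Rφ. The meridian scale is h = 1 and the parallel scale is k = 1/cos φ = sec φ.
Areal scale = h·k = 1 × sec φ; at 69.7°, h = 1.000, k = 2.882, so h·k = 2.882.
True area = apparent / (areal scale) = 40000 / 2.882 ≈ 13900 km².

13900 km²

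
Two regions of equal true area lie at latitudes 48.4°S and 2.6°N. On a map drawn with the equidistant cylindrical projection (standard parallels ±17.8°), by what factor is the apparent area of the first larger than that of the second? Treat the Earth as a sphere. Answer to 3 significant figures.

1.50

With standard parallel φ₀ = 17.8°, the equirectangular projection gives x = Rλ cos φ₀, y = Rφ, so h = 1 and k = cos 17.8° / cos φ.
Areal scale at 48.4°: h·k = 1.000 × 1.434 = 1.434.
Areal scale at 2.6°: h·k = 1.000 × 0.9531 = 0.9531.
Ratio = 1.434/0.9531 ≈ 1.50.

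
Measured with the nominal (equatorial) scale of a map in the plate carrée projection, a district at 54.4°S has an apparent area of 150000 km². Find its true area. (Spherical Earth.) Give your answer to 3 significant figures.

Plate carrée maps x = Rλ, y = Rφ. The meridian scale is h = 1 and the parallel scale is k = 1/cos φ = sec φ.
Areal scale = h·k = 1 × sec φ; at 54.4°, h = 1.000, k = 1.718, so h·k = 1.718.
True area = apparent / (areal scale) = 150000 / 1.718 ≈ 87300 km².

87300 km²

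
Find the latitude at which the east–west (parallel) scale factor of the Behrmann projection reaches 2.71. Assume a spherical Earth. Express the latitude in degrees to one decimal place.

Behrmann is a cylindrical equal-area projection with standard parallels at ±30°. For cylindrical equal-area with standard parallel φ₀, h = cos φ / cos φ₀ and k = cos φ₀ / cos φ, so h·k = 1.
k = cos φ₀ / cos φ = 2.71  ⇒  cos φ = cos 30° / 2.71 = 0.3196.
φ = arccos(0.3196) ≈ 71.4°.

71.4°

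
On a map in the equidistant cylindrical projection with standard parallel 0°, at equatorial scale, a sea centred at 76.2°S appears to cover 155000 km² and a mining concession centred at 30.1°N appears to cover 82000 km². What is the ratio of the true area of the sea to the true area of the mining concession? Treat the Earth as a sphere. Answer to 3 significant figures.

0.521

Plate carrée has h = 1 and k = sec φ, giving areal scale sec φ; true area = (apparent area) · cos φ.
True area of sea: 155000 × cos(76.2°) = 155000 × 0.2385 = 36970 km².
True area of mining concession: 82000 × cos(30.1°) = 82000 × 0.8652 = 70940 km².
Ratio = 36970 / 70940 ≈ 0.521.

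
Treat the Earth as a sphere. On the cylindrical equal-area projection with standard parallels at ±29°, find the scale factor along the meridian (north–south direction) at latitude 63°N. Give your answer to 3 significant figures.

For cylindrical equal-area with standard parallel φ₀, h = cos φ / cos φ₀ and k = cos φ₀ / cos φ, so h·k = 1.
h = cos 63° / cos 29° = 0.4540/0.8746 = 0.5191.

0.519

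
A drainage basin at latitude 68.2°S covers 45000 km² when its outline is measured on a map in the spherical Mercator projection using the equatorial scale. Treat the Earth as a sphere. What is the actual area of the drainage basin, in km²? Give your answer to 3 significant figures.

For Mercator, h = k = sec φ (a conformal cylindrical projection has a single point scale, 1/cos φ).
Areal scale = k² = sec²φ = 1/cos²(68.2°) = 1/0.3714² = 7.251.
True area = apparent / (areal scale) = 45000 / 7.251 ≈ 6210 km².

6210 km²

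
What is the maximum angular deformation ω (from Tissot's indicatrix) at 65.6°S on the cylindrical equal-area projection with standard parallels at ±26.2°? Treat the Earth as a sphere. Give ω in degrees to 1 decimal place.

A cylindrical equal-area projection with standard parallel φ₀ has meridian scale h = cos φ / cos φ₀ and parallel scale k = cos φ₀ / cos φ (so areas are preserved, h·k = 1).
At 65.6°: h = 0.4604, k = 2.172; principal scales a = 2.172, b = 0.4604.
sin(ω/2) = (a − b)/(a + b) = 1.712/2.632 = 0.6502, so ω = 2 arcsin(0.6502) ≈ 81.1°.

81.1°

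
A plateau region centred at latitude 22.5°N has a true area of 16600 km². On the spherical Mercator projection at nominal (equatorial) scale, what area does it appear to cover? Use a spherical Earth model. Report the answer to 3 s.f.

19400 km²

The Mercator projection is conformal; its linear scale factor is the same in every direction and equals sec φ = 1/cos φ.
Areal scale = k² = sec²φ = 1/cos²(22.5°) = 1/0.9239² = 1.172.
Apparent area = 16600 × 1.172 ≈ 19400 km².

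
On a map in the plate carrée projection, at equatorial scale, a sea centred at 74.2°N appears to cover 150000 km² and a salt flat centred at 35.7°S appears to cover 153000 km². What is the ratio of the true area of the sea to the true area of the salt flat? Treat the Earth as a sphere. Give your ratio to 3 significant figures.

0.329

On the plate carrée, areal scale = h·k = 1 × sec φ, so true area = apparent × cos φ.
True area of sea: 150000 × cos(74.2°) = 150000 × 0.2723 = 40840 km².
True area of salt flat: 153000 × cos(35.7°) = 153000 × 0.8121 = 124200 km².
Ratio = 40840 / 124200 ≈ 0.329.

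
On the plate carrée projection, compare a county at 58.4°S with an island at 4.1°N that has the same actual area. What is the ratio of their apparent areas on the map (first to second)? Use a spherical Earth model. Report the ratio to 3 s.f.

1.90

Plate carrée maps x = Rλ, y = Rφ. The meridian scale is h = 1 and the parallel scale is k = 1/cos φ = sec φ.
Areal scale at 58.4°: h·k = 1.000 × 1.908 = 1.908.
Areal scale at 4.1°: h·k = 1.000 × 1.003 = 1.003.
Ratio = 1.908/1.003 ≈ 1.90.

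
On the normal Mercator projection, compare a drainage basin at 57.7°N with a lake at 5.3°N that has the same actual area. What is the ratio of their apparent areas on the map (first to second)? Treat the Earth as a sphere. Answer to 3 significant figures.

On Mercator, area is exaggerated by sec²φ = 1/cos²φ.
At 57.7°: sec²(57.7°) = 1/0.5344² = 3.502.
At 5.3°: sec²(5.3°) = 1/0.9957² = 1.009.
Ratio = 3.502/1.009 = cos²(5.3°)/cos²(57.7°) ≈ 3.47.

3.47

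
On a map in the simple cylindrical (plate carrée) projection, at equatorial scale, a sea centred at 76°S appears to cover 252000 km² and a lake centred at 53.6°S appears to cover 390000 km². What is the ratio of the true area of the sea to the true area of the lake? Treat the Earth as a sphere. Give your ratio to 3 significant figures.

On the plate carrée, areal scale = h·k = 1 × sec φ, so true area = apparent × cos φ.
True area of sea: 252000 × cos(76°) = 252000 × 0.2419 = 60960 km².
True area of lake: 390000 × cos(53.6°) = 390000 × 0.5934 = 231400 km².
Ratio = 60960 / 231400 ≈ 0.263.

0.263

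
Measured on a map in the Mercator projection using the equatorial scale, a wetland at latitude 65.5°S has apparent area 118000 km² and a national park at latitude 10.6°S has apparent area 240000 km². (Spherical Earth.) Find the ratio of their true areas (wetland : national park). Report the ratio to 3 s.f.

On Mercator the areal scale is sec²φ, so true area = apparent × cos²φ.
True area of wetland: 118000 × cos²(65.5°) = 118000 × 0.1720 = 20290 km².
True area of national park: 240000 × cos²(10.6°) = 240000 × 0.9662 = 231900 km².
Ratio = 20290 / 231900 ≈ 0.0875.

0.0875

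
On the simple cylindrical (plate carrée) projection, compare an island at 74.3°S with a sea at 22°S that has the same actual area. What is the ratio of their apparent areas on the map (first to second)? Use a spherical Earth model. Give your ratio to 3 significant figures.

Plate carrée maps x = Rλ, y = Rφ. The meridian scale is h = 1 and the parallel scale is k = 1/cos φ = sec φ.
Areal scale at 74.3°: h·k = 1.000 × 3.695 = 3.695.
Areal scale at 22°: h·k = 1.000 × 1.079 = 1.079.
Ratio = 3.695/1.079 ≈ 3.43.

3.43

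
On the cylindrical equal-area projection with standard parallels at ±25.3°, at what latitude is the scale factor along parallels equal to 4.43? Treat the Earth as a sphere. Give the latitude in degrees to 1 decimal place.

A cylindrical equal-area projection with standard parallel φ₀ has meridian scale h = cos φ / cos φ₀ and parallel scale k = cos φ₀ / cos φ (so areas are preserved, h·k = 1).
k = cos φ₀ / cos φ = 4.43  ⇒  cos φ = cos 25.3° / 4.43 = 0.2041.
φ = arccos(0.2041) ≈ 78.2°.

78.2°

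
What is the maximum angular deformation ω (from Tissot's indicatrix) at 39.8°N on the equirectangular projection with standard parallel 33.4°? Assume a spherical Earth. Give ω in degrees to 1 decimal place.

4.8°

In the equirectangular projection with standard parallel φ₀ = 33.4° (x = Rλ cos φ₀, y = Rφ), meridians are true-scale (h = 1) and the parallel scale is k = cos φ₀ / cos φ.
At 39.8°: h = 1.000, k = 1.087; principal scales a = 1.087, b = 1.000.
sin(ω/2) = (a − b)/(a + b) = 0.08664/2.087 = 0.04152, so ω = 2 arcsin(0.04152) ≈ 4.8°.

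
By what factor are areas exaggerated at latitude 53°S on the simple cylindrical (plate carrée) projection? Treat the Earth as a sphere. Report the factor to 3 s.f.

In the plate carrée (x = Rλ, y = Rφ), meridians are true-scale (h = 1) and parallels are stretched by k = sec φ.
Areal scale = h·k = 1 × sec φ; at 53°, h = 1.000, k = 1.662, so h·k = 1.662.

1.66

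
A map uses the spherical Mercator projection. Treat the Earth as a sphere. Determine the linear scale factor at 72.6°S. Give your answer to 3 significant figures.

The Mercator projection is conformal; its linear scale factor is the same in every direction and equals sec φ = 1/cos φ.
k = 1/cos 72.6° = 1/0.2990 = 3.344.

3.34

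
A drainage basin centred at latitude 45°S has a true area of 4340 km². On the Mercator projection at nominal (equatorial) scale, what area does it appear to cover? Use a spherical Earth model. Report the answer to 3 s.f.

The Mercator projection is conformal; its linear scale factor is the same in every direction and equals sec φ = 1/cos φ.
Areal scale = k² = sec²φ = 1/cos²(45°) = 1/0.7071² = 2.000.
Apparent area = 4340 × 2.000 ≈ 8680 km².

8680 km²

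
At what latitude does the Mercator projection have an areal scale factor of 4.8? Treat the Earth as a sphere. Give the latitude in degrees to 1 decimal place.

Mercator areal scale is sec²φ.
sec²φ = 4.8  ⇒  cos²φ = 0.2083  ⇒  cos φ = 0.4564.
φ = arccos(0.4564) ≈ 62.8°.

62.8°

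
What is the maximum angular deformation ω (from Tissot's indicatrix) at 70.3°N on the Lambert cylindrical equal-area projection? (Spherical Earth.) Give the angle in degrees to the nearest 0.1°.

The Lambert cylindrical equal-area projection is the cylindrical equal-area projection with its standard parallel at the equator (φ₀ = 0). Cylindrical equal-area (φ₀ = 0°): h = cos φ / cos 0° along meridians, k = cos 0° / cos φ along parallels; h·k = 1.
At 70.3°: h = 0.3371, k = 2.967; principal scales a = 2.967, b = 0.3371.
sin(ω/2) = (a − b)/(a + b) = 2.629/3.304 = 0.7959, so ω = 2 arcsin(0.7959) ≈ 105.5°.

105.5°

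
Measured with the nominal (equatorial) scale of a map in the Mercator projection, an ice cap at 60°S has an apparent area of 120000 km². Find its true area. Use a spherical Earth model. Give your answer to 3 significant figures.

30000 km²

The Mercator projection is conformal; its linear scale factor is the same in every direction and equals sec φ = 1/cos φ.
Areal scale = k² = sec²φ = 1/cos²(60°) = 1/0.5000² = 4.000.
True area = apparent / (areal scale) = 120000 / 4.000 ≈ 30000 km².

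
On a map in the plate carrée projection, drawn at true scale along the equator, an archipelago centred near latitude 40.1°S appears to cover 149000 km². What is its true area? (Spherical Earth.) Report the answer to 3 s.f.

In the plate carrée (x = Rλ, y = Rφ), meridians are true-scale (h = 1) and parallels are stretched by k = sec φ.
Areal scale = h·k = 1 × sec φ; at 40.1°, h = 1.000, k = 1.307, so h·k = 1.307.
True area = apparent / (areal scale) = 149000 / 1.307 ≈ 114000 km².

114000 km²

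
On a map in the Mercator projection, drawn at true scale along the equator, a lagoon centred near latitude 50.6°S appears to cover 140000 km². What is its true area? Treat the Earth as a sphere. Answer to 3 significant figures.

56400 km²

For Mercator, h = k = sec φ (a conformal cylindrical projection has a single point scale, 1/cos φ).
Areal scale = k² = sec²φ = 1/cos²(50.6°) = 1/0.6347² = 2.482.
True area = apparent / (areal scale) = 140000 / 2.482 ≈ 56400 km².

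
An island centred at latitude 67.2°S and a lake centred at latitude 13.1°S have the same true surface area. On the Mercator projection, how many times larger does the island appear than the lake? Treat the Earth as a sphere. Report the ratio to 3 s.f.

Mercator is conformal with k = sec φ, so areal scale = k² = sec²φ.
At 67.2°: sec²(67.2°) = 1/0.3875² = 6.659.
At 13.1°: sec²(13.1°) = 1/0.9740² = 1.054.
Ratio = 6.659/1.054 = cos²(13.1°)/cos²(67.2°) ≈ 6.32.

6.32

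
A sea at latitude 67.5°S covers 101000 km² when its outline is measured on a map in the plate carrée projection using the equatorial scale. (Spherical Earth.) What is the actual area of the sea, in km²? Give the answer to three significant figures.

38700 km²

For the equirectangular projection with φ₀ = 0 (plate carrée), h = 1 along meridians and k = sec φ along parallels.
Areal scale = h·k = 1 × sec φ; at 67.5°, h = 1.000, k = 2.613, so h·k = 2.613.
True area = apparent / (areal scale) = 101000 / 2.613 ≈ 38700 km².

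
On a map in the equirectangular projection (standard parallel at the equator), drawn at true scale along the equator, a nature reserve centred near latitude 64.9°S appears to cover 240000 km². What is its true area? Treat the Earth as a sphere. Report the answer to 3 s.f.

102000 km²

For the equirectangular projection with φ₀ = 0 (plate carrée), h = 1 along meridians and k = sec φ along parallels.
Areal scale = h·k = 1 × sec φ; at 64.9°, h = 1.000, k = 2.357, so h·k = 2.357.
True area = apparent / (areal scale) = 240000 / 2.357 ≈ 102000 km².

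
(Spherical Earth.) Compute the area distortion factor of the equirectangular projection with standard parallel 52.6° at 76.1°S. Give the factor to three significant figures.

The equidistant cylindrical projection with φ₀ = 52.6° has h = 1 (meridians true) and k = cos φ₀ / cos φ along parallels.
Areal scale = h·k = 1 × cos φ₀ / cos φ; at 76.1°, h = 1.000, k = 2.528, so h·k = 2.528.

2.53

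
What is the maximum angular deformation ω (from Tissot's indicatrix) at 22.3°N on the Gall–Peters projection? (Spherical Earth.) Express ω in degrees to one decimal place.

Gall–Peters is a cylindrical equal-area projection with standard parallels at ±45°. Cylindrical equal-area (φ₀ = 45°): h = cos φ / cos 45° along meridians, k = cos 45° / cos φ along parallels; h·k = 1.
At 22.3°: h = 1.308, k = 0.7643; principal scales a = 1.308, b = 0.7643.
sin(ω/2) = (a − b)/(a + b) = 0.5442/2.073 = 0.2625, so ω = 2 arcsin(0.2625) ≈ 30.4°.

30.4°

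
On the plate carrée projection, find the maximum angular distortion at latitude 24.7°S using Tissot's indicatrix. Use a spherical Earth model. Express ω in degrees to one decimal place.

In the plate carrée (x = Rλ, y = Rφ), meridians are true-scale (h = 1) and parallels are stretched by k = sec φ.
At 24.7°: h = 1.000, k = 1.101; principal scales a = 1.101, b = 1.000.
sin(ω/2) = (a − b)/(a + b) = 0.1007/2.101 = 0.04794, so ω = 2 arcsin(0.04794) ≈ 5.5°.

5.5°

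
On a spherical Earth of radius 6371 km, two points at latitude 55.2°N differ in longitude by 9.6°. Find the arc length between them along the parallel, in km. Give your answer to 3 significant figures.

Arc length along a parallel = R cos φ · Δλ (with Δλ in radians).
= 6371 × cos 55.2° × (9.6° × π/180) = 6371 × 0.5707 × 0.1676 ≈ 609 km.

609 km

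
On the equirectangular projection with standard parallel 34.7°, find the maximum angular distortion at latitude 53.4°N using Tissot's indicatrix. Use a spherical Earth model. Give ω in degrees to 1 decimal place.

In the equirectangular projection with standard parallel φ₀ = 34.7° (x = Rλ cos φ₀, y = Rφ), meridians are true-scale (h = 1) and the parallel scale is k = cos φ₀ / cos φ.
At 53.4°: h = 1.000, k = 1.379; principal scales a = 1.379, b = 1.000.
sin(ω/2) = (a − b)/(a + b) = 0.3789/2.379 = 0.1593, so ω = 2 arcsin(0.1593) ≈ 18.3°.

18.3°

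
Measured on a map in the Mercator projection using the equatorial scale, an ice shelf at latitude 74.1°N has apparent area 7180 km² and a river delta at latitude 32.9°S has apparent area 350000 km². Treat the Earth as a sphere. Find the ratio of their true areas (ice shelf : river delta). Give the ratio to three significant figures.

Mercator's areal exaggeration is sec²φ; hence true area = (apparent area) · cos²φ.
True area of ice shelf: 7180 × cos²(74.1°) = 7180 × 0.07505 = 538.9 km².
True area of river delta: 350000 × cos²(32.9°) = 350000 × 0.7050 = 246700 km².
Ratio = 538.9 / 246700 ≈ 0.00218.

0.00218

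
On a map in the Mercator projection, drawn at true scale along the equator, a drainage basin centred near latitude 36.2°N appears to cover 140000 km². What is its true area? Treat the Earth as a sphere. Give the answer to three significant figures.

For Mercator, h = k = sec φ (a conformal cylindrical projection has a single point scale, 1/cos φ).
Areal scale = k² = sec²φ = 1/cos²(36.2°) = 1/0.8070² = 1.536.
True area = apparent / (areal scale) = 140000 / 1.536 ≈ 91200 km².

91200 km²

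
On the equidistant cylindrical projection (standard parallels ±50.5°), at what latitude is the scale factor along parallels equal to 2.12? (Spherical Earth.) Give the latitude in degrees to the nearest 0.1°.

In the equirectangular projection with standard parallel φ₀ = 50.5° (x = Rλ cos φ₀, y = Rφ), meridians are true-scale (h = 1) and the parallel scale is k = cos φ₀ / cos φ.
k = cos φ₀ / cos φ = 2.12  ⇒  cos φ = cos 50.5° / 2.12 = 0.3000.
φ = arccos(0.3000) ≈ 72.5°.

72.5°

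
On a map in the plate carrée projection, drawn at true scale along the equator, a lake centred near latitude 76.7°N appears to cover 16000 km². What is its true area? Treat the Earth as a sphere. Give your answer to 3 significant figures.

3680 km²

Plate carrée maps x = Rλ, y = Rφ. The meridian scale is h = 1 and the parallel scale is k = 1/cos φ = sec φ.
Areal scale = h·k = 1 × sec φ; at 76.7°, h = 1.000, k = 4.347, so h·k = 4.347.
True area = apparent / (areal scale) = 16000 / 4.347 ≈ 3680 km².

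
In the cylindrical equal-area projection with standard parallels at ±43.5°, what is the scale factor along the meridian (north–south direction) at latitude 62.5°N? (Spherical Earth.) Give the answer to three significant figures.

A cylindrical equal-area projection with standard parallel φ₀ has meridian scale h = cos φ / cos φ₀ and parallel scale k = cos φ₀ / cos φ (so areas are preserved, h·k = 1).
h = cos 62.5° / cos 43.5° = 0.4617/0.7254 = 0.6366.

0.637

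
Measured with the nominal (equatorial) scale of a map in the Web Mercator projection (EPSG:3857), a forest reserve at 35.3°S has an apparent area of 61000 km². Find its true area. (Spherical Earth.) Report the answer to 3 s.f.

Mercator is conformal, so the point scale is isotropic: h = k = sec φ = 1/cos φ.
Areal scale = k² = sec²φ = 1/cos²(35.3°) = 1/0.8161² = 1.501.
True area = apparent / (areal scale) = 61000 / 1.501 ≈ 40600 km².

40600 km²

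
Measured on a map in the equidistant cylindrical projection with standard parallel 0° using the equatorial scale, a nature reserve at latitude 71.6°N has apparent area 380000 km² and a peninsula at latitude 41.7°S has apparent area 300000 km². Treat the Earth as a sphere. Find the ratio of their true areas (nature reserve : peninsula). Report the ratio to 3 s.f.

Plate carrée has h = 1 and k = sec φ, giving areal scale sec φ; true area = (apparent area) · cos φ.
True area of nature reserve: 380000 × cos(71.6°) = 380000 × 0.3156 = 119900 km².
True area of peninsula: 300000 × cos(41.7°) = 300000 × 0.7466 = 224000 km².
Ratio = 119900 / 224000 ≈ 0.535.

0.535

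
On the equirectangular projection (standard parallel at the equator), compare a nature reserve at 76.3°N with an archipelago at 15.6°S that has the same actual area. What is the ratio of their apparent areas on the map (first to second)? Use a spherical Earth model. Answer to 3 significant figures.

Plate carrée maps x = Rλ, y = Rφ. The meridian scale is h = 1 and the parallel scale is k = 1/cos φ = sec φ.
Areal scale at 76.3°: h·k = 1.000 × 4.222 = 4.222.
Areal scale at 15.6°: h·k = 1.000 × 1.038 = 1.038.
Ratio = 4.222/1.038 ≈ 4.07.

4.07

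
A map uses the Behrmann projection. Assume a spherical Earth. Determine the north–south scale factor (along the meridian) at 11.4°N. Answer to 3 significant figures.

Behrmann is a cylindrical equal-area projection with standard parallels at ±30°. For cylindrical equal-area with standard parallel φ₀, h = cos φ / cos φ₀ and k = cos φ₀ / cos φ, so h·k = 1.
h = cos 11.4° / cos 30° = 0.9803/0.8660 = 1.132.

1.13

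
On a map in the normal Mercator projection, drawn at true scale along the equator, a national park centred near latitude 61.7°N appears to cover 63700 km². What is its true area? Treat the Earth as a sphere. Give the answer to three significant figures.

14300 km²

The Mercator projection is conformal; its linear scale factor is the same in every direction and equals sec φ = 1/cos φ.
Areal scale = k² = sec²φ = 1/cos²(61.7°) = 1/0.4741² = 4.449.
True area = apparent / (areal scale) = 63700 / 4.449 ≈ 14300 km².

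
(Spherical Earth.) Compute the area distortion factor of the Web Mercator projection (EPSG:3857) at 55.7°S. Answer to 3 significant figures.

3.15

Mercator is conformal, so the point scale is isotropic: h = k = sec φ = 1/cos φ.
Areal scale = k² = sec²φ = 1/cos²(55.7°) = 1/0.5635² = 3.149.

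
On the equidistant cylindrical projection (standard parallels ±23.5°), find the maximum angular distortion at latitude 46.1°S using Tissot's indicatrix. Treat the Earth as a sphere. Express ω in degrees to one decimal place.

16.0°

With standard parallel φ₀ = 23.5°, the equirectangular projection gives x = Rλ cos φ₀, y = Rφ, so h = 1 and k = cos 23.5° / cos φ.
At 46.1°: h = 1.000, k = 1.323; principal scales a = 1.323, b = 1.000.
sin(ω/2) = (a − b)/(a + b) = 0.3226/2.323 = 0.1389, so ω = 2 arcsin(0.1389) ≈ 16.0°.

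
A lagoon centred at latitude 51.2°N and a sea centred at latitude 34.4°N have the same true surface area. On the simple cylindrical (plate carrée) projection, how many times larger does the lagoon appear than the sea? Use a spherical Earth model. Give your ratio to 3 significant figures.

1.32

Plate carrée maps x = Rλ, y = Rφ. The meridian scale is h = 1 and the parallel scale is k = 1/cos φ = sec φ.
Areal scale at 51.2°: h·k = 1.000 × 1.596 = 1.596.
Areal scale at 34.4°: h·k = 1.000 × 1.212 = 1.212.
Ratio = 1.596/1.212 ≈ 1.32.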